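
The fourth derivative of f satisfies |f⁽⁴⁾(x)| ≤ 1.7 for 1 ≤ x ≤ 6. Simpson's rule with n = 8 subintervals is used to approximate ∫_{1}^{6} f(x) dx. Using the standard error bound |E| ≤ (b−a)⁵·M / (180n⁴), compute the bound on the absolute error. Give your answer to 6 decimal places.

|E| ≤ (5)⁵·1.7 / (180·8⁴) = 5312.5/737280 = 0.007206.

0.007206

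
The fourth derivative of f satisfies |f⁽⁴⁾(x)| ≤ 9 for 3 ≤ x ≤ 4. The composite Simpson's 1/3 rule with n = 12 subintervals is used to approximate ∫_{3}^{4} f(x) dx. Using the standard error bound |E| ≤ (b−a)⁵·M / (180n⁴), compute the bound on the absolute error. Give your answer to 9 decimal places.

|E| ≤ (1)⁵·9 / (180·12⁴) = 9/3732480 = 0.000002411.

0.000002411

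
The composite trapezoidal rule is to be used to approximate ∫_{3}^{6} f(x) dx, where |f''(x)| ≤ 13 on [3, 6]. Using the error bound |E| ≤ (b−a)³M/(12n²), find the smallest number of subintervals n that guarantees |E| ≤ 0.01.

55

Need 351/(12n²) ≤ 0.01.
n² ≥ 351/(12·0.01) = 2925 ⇒ n ≥ 54.0833, so the smallest n is 55.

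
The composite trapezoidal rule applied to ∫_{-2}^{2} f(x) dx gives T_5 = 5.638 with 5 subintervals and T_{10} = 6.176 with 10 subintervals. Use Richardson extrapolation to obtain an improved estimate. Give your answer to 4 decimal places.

6.3553

R = (4·T_{10} − T_5) / 3 = (4·6.176 − 5.638)/3 = (19.066)/3 = 6.3553.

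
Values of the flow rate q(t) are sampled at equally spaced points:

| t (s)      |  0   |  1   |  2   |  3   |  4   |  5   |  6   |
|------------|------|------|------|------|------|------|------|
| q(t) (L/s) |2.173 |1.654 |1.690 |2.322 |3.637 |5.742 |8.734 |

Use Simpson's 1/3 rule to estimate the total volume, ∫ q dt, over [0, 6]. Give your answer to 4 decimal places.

h = 1, n = 6.
(h/3)·[y₀ + 4y₁ + 2y₂ + 4y₃ + 2y₄ + 4y₅ + y₆] = 0.333333·(60.433) = 20.1443.

20.1443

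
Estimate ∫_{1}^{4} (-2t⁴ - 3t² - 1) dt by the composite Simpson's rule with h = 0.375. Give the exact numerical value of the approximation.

h = (4 − 1)/8 = 0.375.
Nodes t₀,…,t₈ = 1, 1.375, 1.75, 2.125, 2.5, 2.875, 3.25, 3.625, 4.
f(t) = -2t⁴ - 3t² - 1: f₀=-6, f₁=-13.82080078125, f₂=-28.9453125, f₃=-55.32861328125, f₄=-97.875, f₅=-162.43798828125, f₆=-255.8203125, f₇=-385.77392578125, f₈=-561.
(h/3)·[f₀ + 4f₁ + 2f₂ + 4f₃ + 2f₄ + 4f₅ + 2f₆ + 4f₇ + f₈] = 0.125·(-3801.7265625) = -475.2158203125.

-475.2158203125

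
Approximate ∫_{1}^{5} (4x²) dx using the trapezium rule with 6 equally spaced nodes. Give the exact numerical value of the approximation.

167.04

h = (5 − 1)/5 = 0.8.
Nodes x₀,…,x₅ = 1, 1.8, 2.6, 3.4, 4.2, 5.
f(x) = 4x²: f₀=4, f₁=12.96, f₂=27.04, f₃=46.24, f₄=70.56, f₅=100.
(h/2)·[f₀ + 2f₁ + 2f₂ + 2f₃ + 2f₄ + f₅] = 0.4·(417.6) = 167.04.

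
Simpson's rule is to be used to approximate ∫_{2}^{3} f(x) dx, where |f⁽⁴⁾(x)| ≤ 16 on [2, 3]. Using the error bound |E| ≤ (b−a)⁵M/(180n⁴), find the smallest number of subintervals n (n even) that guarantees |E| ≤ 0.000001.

Need 16/(180n⁴) ≤ 0.000001.
n⁴ ≥ 16/(180·0.000001) = 88888.9 ⇒ n ≥ 17.2668, so the smallest even n is 18. (n must be even for Simpson's rule.)

18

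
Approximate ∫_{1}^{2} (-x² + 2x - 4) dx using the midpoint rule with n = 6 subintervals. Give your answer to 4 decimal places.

h = (2 − 1)/6 = 0.166667.
Midpoints m₁,…,m₆ = 1.083333, 1.25, 1.416667, 1.583333, 1.75, 1.916667.
f(m₁)=-3.006944, f(m₂)=-3.0625, f(m₃)=-3.173611, f(m₄)=-3.340278, f(m₅)=-3.5625, f(m₆)=-3.840278.
h·[f(m₁) + f(m₂) + f(m₃) + f(m₄) + f(m₅) + f(m₆)] = 0.166667·(-19.986111) = -3.3310.

-3.3310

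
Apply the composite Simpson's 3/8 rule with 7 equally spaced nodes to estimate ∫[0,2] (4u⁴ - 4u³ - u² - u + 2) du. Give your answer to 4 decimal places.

8.9630

h = (2 − 0)/6 = 0.333333.
Nodes u₀,…,u₆ = 0, 0.333333, 0.666667, 1, 1.333333, 1.666667, 2.
f(u) = 4u⁴ - 4u³ - u² - u + 2: f₀=2, f₁=1.456790, f₂=0.493827, f₃=0, f₄=2.049383, f₅=9.901235, f₆=28.
(3h/8)·[f₀ + 3f₁ + 3f₂ + 2f₃ + 3f₄ + 3f₅ + f₆] = 0.125·(71.703704) = 8.9630.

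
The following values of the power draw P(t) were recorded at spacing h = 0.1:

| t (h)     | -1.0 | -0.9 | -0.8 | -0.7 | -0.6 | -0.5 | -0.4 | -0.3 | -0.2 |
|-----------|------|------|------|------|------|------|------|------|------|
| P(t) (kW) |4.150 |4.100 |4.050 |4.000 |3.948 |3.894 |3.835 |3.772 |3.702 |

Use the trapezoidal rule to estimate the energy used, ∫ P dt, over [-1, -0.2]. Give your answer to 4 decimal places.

h = 0.1, n = 8.
(h/2)·[y₀ + 2y₁ + 2y₂ + 2y₃ + 2y₄ + 2y₅ + 2y₆ + 2y₇ + y₈] = 0.05·(63.050) = 3.1525.

3.1525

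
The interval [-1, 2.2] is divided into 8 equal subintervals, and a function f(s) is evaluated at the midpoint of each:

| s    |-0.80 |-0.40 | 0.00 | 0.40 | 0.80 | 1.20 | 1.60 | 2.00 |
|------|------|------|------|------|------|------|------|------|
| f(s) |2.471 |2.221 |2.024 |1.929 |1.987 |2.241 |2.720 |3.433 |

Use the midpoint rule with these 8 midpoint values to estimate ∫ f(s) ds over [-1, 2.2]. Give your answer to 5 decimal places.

h = 0.4, n = 8.
h·[y(m₁) + y(m₂) + y(m₃) + y(m₄) + y(m₅) + y(m₆) + y(m₇) + y(m₈)] = 0.4·(19.026) = 7.61040.

7.61040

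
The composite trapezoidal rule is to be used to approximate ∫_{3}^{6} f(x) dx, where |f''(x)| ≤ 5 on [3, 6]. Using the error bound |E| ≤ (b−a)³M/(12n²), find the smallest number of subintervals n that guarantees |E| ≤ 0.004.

54

Need 135/(12n²) ≤ 0.004.
n² ≥ 135/(12·0.004) = 2812.5 ⇒ n ≥ 53.0330, so the smallest n is 54.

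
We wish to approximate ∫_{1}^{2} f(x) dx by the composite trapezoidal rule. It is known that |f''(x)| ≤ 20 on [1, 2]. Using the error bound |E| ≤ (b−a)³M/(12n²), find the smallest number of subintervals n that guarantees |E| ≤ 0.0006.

Need 20/(12n²) ≤ 0.0006.
n² ≥ 20/(12·0.0006) = 2777.78 ⇒ n ≥ 52.7046, so the smallest n is 53.

53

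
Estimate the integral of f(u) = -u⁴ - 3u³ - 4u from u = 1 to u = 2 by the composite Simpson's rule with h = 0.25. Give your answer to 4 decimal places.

-23.4505

h = (2 − 1)/4 = 0.25.
Nodes u₀,…,u₄ = 1, 1.25, 1.5, 1.75, 2.
f(u) = -u⁴ - 3u³ - 4u: f₀=-8, f₁=-13.30078125, f₂=-21.1875, f₃=-32.45703125, f₄=-48.
(h/3)·[f₀ + 4f₁ + 2f₂ + 4f₃ + f₄] = 0.083333·(-281.40625) = -23.4505.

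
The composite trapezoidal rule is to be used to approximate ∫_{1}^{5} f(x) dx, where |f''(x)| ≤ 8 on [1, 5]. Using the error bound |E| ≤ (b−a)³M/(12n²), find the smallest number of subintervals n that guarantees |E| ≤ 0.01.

66

Need 512/(12n²) ≤ 0.01.
n² ≥ 512/(12·0.01) = 4266.67 ⇒ n ≥ 65.3197, so the smallest n is 66.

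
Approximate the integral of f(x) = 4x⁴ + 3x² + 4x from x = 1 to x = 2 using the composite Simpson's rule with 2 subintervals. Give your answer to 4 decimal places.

h = (2 − 1)/2 = 0.5.
Nodes x₀,…,x₂ = 1, 1.5, 2.
f(x) = 4x⁴ + 3x² + 4x: f₀=11, f₁=33, f₂=84.
(h/3)·[f₀ + 4f₁ + f₂] = 0.166667·(227) = 37.8333.

37.8333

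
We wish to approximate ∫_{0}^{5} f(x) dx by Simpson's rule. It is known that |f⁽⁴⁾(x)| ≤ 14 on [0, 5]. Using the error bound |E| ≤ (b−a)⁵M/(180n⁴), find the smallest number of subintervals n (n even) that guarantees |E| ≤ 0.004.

Need 43750/(180n⁴) ≤ 0.004.
n⁴ ≥ 43750/(180·0.004) = 60763.9 ⇒ n ≥ 15.7004, so the smallest even n is 16. (n must be even for Simpson's rule.)

16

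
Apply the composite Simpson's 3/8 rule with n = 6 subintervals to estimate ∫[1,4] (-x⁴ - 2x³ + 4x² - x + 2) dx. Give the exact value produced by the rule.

h = (4 − 1)/6 = 0.5.
Nodes x₀,…,x₆ = 1, 1.5, 2, 2.5, 3, 3.5, 4.
f(x) = -x⁴ - 2x³ + 4x² - x + 2: f₀=2, f₁=-2.3125, f₂=-16, f₃=-45.8125, f₄=-100, f₅=-188.3125, f₆=-322.
(3h/8)·[f₀ + 3f₁ + 3f₂ + 2f₃ + 3f₄ + 3f₅ + f₆] = 0.1875·(-1331.5) = -249.65625.

-249.65625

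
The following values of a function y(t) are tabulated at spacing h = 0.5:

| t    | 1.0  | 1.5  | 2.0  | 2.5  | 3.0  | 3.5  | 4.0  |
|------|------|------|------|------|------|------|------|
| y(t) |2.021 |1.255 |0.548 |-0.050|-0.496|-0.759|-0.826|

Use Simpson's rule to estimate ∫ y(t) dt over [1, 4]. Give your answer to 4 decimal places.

h = 0.5, n = 6.
(h/3)·[y₀ + 4y₁ + 2y₂ + 4y₃ + 2y₄ + 4y₅ + y₆] = 0.166667·(3.083) = 0.5138.

0.5138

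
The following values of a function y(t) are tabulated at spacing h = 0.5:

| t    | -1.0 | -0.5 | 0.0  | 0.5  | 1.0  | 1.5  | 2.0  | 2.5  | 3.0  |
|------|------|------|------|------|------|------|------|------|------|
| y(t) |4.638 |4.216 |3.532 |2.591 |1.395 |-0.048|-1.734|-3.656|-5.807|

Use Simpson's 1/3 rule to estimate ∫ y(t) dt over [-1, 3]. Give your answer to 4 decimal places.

2.9382

h = 0.5, n = 8.
(h/3)·[y₀ + 4y₁ + 2y₂ + 4y₃ + 2y₄ + 4y₅ + 2y₆ + 4y₇ + y₈] = 0.166667·(17.629) = 2.9382.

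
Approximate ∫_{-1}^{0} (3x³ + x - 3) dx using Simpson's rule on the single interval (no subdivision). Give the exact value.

S = (b−a)/6 · [f(-1) + 4f(-0.5) + f(0)] = 0.166667·[(-7) + 4·(-3.875) + (-3)] = -4.25.

-4.25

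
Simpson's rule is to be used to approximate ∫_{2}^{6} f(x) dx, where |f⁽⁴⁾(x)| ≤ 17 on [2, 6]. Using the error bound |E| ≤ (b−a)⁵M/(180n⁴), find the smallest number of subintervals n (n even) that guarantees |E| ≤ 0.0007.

Need 17408/(180n⁴) ≤ 0.0007.
n⁴ ≥ 17408/(180·0.0007) = 138159 ⇒ n ≥ 19.2794, so the smallest even n is 20. (n must be even for Simpson's rule.)

20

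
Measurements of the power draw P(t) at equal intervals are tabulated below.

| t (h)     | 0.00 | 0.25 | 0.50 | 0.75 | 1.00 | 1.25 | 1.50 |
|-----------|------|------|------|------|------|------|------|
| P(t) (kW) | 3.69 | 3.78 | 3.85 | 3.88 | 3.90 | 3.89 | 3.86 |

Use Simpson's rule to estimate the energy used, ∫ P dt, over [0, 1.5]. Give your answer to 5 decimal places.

5.77083

h = 0.25, n = 6.
(h/3)·[y₀ + 4y₁ + 2y₂ + 4y₃ + 2y₄ + 4y₅ + y₆] = 0.083333·(69.25) = 5.77083.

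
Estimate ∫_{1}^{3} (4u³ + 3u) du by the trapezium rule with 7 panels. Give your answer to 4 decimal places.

92.6531

h = (3 − 1)/7 = 0.285714.
Nodes u₀,…,u₇ = 1, 1.285714, 1.571429, 1.857143, 2.142857, 2.428571, 2.714286, 3.
f(u) = 4u³ + 3u: f₀=7, f₁=12.358601, f₂=20.236152, f₃=31.192420, f₄=45.787172, f₅=64.580175, f₆=88.131195, f₇=117.
(h/2)·[f₀ + 2f₁ + 2f₂ + 2f₃ + 2f₄ + 2f₅ + 2f₆ + f₇] = 0.142857·(648.571429) = 92.6531.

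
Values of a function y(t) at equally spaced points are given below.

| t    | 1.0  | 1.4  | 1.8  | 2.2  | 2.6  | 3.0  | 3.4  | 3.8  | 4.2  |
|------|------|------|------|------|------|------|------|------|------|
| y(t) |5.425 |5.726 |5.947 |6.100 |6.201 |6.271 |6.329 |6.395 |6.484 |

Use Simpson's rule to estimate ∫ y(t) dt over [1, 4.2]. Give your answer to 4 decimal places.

19.5775

h = 0.4, n = 8.
(h/3)·[y₀ + 4y₁ + 2y₂ + 4y₃ + 2y₄ + 4y₅ + 2y₆ + 4y₇ + y₈] = 0.133333·(146.831) = 19.5775.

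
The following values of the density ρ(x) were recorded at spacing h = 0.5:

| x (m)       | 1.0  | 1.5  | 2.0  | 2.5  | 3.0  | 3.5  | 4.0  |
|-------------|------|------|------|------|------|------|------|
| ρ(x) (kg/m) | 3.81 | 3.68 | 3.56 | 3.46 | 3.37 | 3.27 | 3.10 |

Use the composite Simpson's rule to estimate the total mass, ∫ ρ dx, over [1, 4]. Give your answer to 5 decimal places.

h = 0.5, n = 6.
(h/3)·[y₀ + 4y₁ + 2y₂ + 4y₃ + 2y₄ + 4y₅ + y₆] = 0.166667·(62.41) = 10.40167.

10.40167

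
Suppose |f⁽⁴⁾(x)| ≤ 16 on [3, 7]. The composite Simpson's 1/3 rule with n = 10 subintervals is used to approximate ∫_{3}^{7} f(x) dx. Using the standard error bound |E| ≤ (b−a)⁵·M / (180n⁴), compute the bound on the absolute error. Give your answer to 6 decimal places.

0.009102

|E| ≤ (4)⁵·16 / (180·10⁴) = 16384/1800000 = 0.009102.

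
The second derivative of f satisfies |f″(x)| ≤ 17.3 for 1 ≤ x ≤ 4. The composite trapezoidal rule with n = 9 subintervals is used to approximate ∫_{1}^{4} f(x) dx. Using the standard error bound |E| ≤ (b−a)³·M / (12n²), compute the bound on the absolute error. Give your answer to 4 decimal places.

0.4806

|E| ≤ (3)³·17.3 / (12·9²) = 467.1/972 = 0.4806.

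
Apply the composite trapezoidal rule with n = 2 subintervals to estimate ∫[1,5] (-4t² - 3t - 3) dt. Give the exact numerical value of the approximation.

h = (5 − 1)/2 = 2.
Nodes t₀,…,t₂ = 1, 3, 5.
f(t) = -4t² - 3t - 3: f₀=-10, f₁=-48, f₂=-118.
(h/2)·[f₀ + 2f₁ + f₂] = 1·(-224) = -224.

-224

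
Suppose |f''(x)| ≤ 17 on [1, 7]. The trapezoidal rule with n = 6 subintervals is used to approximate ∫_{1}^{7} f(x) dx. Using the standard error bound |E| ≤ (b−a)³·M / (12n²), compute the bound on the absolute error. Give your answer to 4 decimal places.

8.5000

|E| ≤ (6)³·17 / (12·6²) = 3672/432 = 8.5000.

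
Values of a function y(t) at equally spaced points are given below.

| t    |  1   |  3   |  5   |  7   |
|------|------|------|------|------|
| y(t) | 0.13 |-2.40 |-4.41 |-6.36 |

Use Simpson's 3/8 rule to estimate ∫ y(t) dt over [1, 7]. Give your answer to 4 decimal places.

h = 2, n = 3.
(3h/8)·[y₀ + 3y₁ + 3y₂ + y₃] = 0.75·(-26.66) = -19.9950.

-19.9950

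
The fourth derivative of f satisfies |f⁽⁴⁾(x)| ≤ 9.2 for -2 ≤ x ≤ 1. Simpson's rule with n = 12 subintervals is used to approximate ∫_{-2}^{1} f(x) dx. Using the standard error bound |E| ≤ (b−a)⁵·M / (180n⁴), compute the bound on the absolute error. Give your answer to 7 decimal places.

|E| ≤ (3)⁵·9.2 / (180·12⁴) = 2235.6/3732480 = 0.0005990.

0.0005990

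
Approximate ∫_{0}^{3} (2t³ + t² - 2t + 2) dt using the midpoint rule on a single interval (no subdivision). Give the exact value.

24

M = (b−a)·f(1.5) = 3·(8) = 24.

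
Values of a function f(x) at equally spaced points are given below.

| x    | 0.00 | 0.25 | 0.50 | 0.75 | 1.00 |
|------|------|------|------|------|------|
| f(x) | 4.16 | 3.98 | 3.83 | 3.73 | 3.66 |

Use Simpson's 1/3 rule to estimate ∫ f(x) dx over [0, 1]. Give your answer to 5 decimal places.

3.86000

h = 0.25, n = 4.
(h/3)·[y₀ + 4y₁ + 2y₂ + 4y₃ + y₄] = 0.083333·(46.32) = 3.86000.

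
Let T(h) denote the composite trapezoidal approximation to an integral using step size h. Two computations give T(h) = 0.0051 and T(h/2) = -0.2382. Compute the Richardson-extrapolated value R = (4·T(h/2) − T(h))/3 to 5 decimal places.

R = (4·T(h/2) − T(h)) / 3 = (4·(-0.2382) − 0.0051)/3 = (-0.9579)/3 = -0.31930.

-0.31930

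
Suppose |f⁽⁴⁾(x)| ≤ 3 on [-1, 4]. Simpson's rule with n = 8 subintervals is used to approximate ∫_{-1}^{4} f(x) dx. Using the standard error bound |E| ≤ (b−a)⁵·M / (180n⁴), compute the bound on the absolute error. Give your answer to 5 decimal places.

0.01272

|E| ≤ (5)⁵·3 / (180·8⁴) = 9375/737280 = 0.01272.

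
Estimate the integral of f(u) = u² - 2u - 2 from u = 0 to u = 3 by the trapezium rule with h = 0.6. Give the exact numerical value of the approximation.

h = (3 − 0)/5 = 0.6.
Nodes u₀,…,u₅ = 0, 0.6, 1.2, 1.8, 2.4, 3.
f(u) = u² - 2u - 2: f₀=-2, f₁=-2.84, f₂=-2.96, f₃=-2.36, f₄=-1.04, f₅=1.
(h/2)·[f₀ + 2f₁ + 2f₂ + 2f₃ + 2f₄ + f₅] = 0.3·(-19.4) = -5.82.

-5.82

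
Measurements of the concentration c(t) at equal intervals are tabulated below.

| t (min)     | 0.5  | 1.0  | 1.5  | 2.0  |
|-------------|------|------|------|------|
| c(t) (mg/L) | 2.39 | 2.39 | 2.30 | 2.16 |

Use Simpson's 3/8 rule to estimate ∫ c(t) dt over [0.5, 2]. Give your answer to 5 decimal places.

h = 0.5, n = 3.
(3h/8)·[y₀ + 3y₁ + 3y₂ + y₃] = 0.1875·(18.62) = 3.49125.

3.49125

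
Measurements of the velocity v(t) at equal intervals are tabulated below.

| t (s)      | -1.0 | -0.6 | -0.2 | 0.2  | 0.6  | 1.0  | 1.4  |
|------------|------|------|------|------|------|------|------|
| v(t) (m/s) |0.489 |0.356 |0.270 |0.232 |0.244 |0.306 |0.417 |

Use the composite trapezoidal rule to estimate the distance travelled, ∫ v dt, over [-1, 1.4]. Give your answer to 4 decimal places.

0.7444

h = 0.4, n = 6.
(h/2)·[y₀ + 2y₁ + 2y₂ + 2y₃ + 2y₄ + 2y₅ + y₆] = 0.2·(3.722) = 0.7444.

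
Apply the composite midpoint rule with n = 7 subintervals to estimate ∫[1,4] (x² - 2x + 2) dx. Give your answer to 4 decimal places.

h = (4 − 1)/7 = 0.428571.
Midpoints m₁,…,m₇ = 1.214286, 1.642857, 2.071429, 2.5, 2.928571, 3.357143, 3.785714.
f(m₁)=1.045918, f(m₂)=1.413265, f(m₃)=2.147959, f(m₄)=3.25, f(m₅)=4.719388, f(m₆)=6.556122, f(m₇)=8.760204.
h·[f(m₁) + f(m₂) + f(m₃) + f(m₄) + f(m₅) + f(m₆) + f(m₇)] = 0.428571·(27.892857) = 11.9541.

11.9541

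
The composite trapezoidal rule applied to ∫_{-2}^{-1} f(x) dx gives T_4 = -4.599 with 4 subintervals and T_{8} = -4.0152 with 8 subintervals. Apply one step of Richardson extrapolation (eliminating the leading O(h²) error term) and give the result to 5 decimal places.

-3.82060

R = (4·T_{8} − T_4) / 3 = (4·(-4.0152) − (-4.599))/3 = (-11.4618)/3 = -3.82060.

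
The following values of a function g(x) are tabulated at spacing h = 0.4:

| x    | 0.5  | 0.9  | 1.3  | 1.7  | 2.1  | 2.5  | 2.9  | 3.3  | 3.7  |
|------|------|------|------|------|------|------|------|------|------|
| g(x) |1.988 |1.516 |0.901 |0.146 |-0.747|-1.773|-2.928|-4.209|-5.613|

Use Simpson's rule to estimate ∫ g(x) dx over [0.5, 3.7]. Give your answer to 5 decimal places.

h = 0.4, n = 8.
(h/3)·[y₀ + 4y₁ + 2y₂ + 4y₃ + 2y₄ + 4y₅ + 2y₆ + 4y₇ + y₈] = 0.133333·(-26.453) = -3.52707.

-3.52707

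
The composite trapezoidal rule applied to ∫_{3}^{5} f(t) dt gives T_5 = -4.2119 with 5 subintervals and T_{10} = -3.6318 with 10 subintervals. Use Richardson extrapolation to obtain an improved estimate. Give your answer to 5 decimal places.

R = (4·T_{10} − T_5) / 3 = (4·(-3.6318) − (-4.2119))/3 = (-10.3153)/3 = -3.43843.

-3.43843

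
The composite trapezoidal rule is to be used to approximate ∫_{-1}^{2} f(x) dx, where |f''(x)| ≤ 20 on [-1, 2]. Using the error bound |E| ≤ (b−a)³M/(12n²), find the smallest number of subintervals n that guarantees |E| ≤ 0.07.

26

Need 540/(12n²) ≤ 0.07.
n² ≥ 540/(12·0.07) = 642.857 ⇒ n ≥ 25.3546, so the smallest n is 26.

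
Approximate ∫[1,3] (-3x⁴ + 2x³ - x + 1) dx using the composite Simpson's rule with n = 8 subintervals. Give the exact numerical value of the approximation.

-107.203125

h = (3 − 1)/8 = 0.25.
Nodes x₀,…,x₈ = 1, 1.25, 1.5, 1.75, 2, 2.25, 2.5, 2.75, 3.
f(x) = -3x⁴ + 2x³ - x + 1: f₀=-1, f₁=-3.66796875, f₂=-8.9375, f₃=-18.16796875, f₄=-33, f₅=-55.35546875, f₆=-87.4375, f₇=-131.73046875, f₈=-191.
(h/3)·[f₀ + 4f₁ + 2f₂ + 4f₃ + 2f₄ + 4f₅ + 2f₆ + 4f₇ + f₈] = 0.083333·(-1286.4375) = -107.203125.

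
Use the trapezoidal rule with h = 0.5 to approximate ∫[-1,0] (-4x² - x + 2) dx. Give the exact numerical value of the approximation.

h = (0 − (-1))/2 = 0.5.
Nodes x₀,…,x₂ = -1, -0.5, 0.
f(x) = -4x² - x + 2: f₀=-1, f₁=1.5, f₂=2.
(h/2)·[f₀ + 2f₁ + f₂] = 0.25·(4) = 1.

1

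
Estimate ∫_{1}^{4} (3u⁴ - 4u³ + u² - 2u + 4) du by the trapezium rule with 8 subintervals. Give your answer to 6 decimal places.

383.614380

h = (4 − 1)/8 = 0.375.
Nodes u₀,…,u₈ = 1, 1.375, 1.75, 2.125, 2.5, 2.875, 3.25, 3.625, 4.
f(u) = 3u⁴ - 4u³ + u² - 2u + 4: f₀=2, f₁=3.465576171875, f₂=10.26171875, f₃=27.055419921875, f₄=59.9375, f₅=116.422607421875, f₆=205.44921875, f₇=337.379638671875, f₈=524.
(h/2)·[f₀ + 2f₁ + 2f₂ + 2f₃ + 2f₄ + 2f₅ + 2f₆ + 2f₇ + f₈] = 0.1875·(2045.943359375) = 383.614380.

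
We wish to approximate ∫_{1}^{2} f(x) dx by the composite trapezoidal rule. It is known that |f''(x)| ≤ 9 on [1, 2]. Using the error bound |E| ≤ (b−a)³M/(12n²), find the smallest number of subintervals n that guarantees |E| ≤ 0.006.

Need 9/(12n²) ≤ 0.006.
n² ≥ 9/(12·0.006) = 125 ⇒ n ≥ 11.1803, so the smallest n is 12.

12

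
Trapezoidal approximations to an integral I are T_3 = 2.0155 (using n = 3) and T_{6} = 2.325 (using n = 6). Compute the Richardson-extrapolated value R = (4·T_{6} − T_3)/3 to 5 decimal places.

2.42817

R = (4·T_{6} − T_3) / 3 = (4·2.325 − 2.0155)/3 = (7.2845)/3 = 2.42817.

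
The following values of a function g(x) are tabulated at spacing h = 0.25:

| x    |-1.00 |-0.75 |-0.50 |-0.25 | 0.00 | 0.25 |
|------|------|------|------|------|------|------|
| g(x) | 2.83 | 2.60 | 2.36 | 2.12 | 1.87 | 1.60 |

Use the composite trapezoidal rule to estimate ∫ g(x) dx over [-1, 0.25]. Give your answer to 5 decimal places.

h = 0.25, n = 5.
(h/2)·[y₀ + 2y₁ + 2y₂ + 2y₃ + 2y₄ + y₅] = 0.125·(22.33) = 2.79125.

2.79125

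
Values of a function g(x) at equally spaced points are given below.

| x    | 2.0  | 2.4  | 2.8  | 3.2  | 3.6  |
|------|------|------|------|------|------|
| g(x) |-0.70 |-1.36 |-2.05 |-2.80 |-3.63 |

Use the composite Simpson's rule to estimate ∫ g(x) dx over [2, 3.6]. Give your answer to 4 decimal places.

h = 0.4, n = 4.
(h/3)·[y₀ + 4y₁ + 2y₂ + 4y₃ + y₄] = 0.133333·(-25.07) = -3.3427.

-3.3427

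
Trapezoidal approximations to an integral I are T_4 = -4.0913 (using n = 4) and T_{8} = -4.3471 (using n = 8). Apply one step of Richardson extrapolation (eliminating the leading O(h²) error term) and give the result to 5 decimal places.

-4.43237

R = (4·T_{8} − T_4) / 3 = (4·(-4.3471) − (-4.0913))/3 = (-13.2971)/3 = -4.43237.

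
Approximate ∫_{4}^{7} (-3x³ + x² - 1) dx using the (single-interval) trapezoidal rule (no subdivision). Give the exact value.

T = (b−a)/2 · [f(4) + f(7)] = 1.5·[(-177) + (-981)] = -1737.

-1737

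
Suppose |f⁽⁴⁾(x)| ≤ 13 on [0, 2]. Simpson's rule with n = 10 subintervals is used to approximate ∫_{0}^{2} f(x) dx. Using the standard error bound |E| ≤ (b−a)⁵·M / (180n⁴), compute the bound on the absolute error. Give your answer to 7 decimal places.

|E| ≤ (2)⁵·13 / (180·10⁴) = 416/1800000 = 0.0002311.

0.0002311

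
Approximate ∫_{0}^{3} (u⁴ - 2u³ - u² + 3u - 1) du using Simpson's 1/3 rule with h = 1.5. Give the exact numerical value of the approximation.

h = (3 − 0)/2 = 1.5.
Nodes u₀,…,u₂ = 0, 1.5, 3.
f(u) = u⁴ - 2u³ - u² + 3u - 1: f₀=-1, f₁=-0.4375, f₂=26.
(h/3)·[f₀ + 4f₁ + f₂] = 0.5·(23.25) = 11.625.

11.625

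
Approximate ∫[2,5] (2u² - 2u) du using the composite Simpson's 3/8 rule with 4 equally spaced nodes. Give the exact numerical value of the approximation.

h = (5 − 2)/3 = 1.
Nodes u₀,…,u₃ = 2, 3, 4, 5.
f(u) = 2u² - 2u: f₀=4, f₁=12, f₂=24, f₃=40.
(3h/8)·[f₀ + 3f₁ + 3f₂ + f₃] = 0.375·(152) = 57.

57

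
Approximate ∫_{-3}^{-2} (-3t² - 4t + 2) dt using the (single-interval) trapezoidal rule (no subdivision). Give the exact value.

-7.5

T = (b−a)/2 · [f(-3) + f(-2)] = 0.5·[(-13) + (-2)] = -7.5.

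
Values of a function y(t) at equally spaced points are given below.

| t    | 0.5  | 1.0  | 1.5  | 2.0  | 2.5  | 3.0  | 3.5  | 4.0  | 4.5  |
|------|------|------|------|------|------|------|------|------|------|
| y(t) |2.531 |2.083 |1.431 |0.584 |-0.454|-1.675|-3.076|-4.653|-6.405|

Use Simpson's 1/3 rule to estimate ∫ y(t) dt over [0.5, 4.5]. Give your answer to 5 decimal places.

h = 0.5, n = 8.
(h/3)·[y₀ + 4y₁ + 2y₂ + 4y₃ + 2y₄ + 4y₅ + 2y₆ + 4y₇ + y₈] = 0.166667·(-22.716) = -3.78600.

-3.78600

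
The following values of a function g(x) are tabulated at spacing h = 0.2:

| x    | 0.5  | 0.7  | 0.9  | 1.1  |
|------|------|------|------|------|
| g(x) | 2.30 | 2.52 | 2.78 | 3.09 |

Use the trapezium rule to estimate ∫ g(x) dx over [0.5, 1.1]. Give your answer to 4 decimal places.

1.5990

h = 0.2, n = 3.
(h/2)·[y₀ + 2y₁ + 2y₂ + y₃] = 0.1·(15.99) = 1.5990.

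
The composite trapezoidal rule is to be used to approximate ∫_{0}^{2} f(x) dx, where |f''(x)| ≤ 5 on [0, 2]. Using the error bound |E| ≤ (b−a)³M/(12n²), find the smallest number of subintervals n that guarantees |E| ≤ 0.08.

7

Need 40/(12n²) ≤ 0.08.
n² ≥ 40/(12·0.08) = 41.6667 ⇒ n ≥ 6.4550, so the smallest n is 7.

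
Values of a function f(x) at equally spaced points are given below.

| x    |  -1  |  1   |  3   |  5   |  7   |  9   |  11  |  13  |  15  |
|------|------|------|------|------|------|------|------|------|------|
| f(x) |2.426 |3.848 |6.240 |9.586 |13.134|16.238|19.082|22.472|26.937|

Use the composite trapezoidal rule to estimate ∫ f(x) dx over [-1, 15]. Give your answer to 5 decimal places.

h = 2, n = 8.
(h/2)·[y₀ + 2y₁ + 2y₂ + 2y₃ + 2y₄ + 2y₅ + 2y₆ + 2y₇ + y₈] = 1·(210.563) = 210.56300.

210.56300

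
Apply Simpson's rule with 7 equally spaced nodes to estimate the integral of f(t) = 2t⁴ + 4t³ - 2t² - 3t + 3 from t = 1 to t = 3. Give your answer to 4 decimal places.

h = (3 − 1)/6 = 0.333333.
Nodes t₀,…,t₆ = 1, 1.333333, 1.666667, 2, 2.333333, 2.666667, 3.
f(t) = 2t⁴ + 4t³ - 2t² - 3t + 3: f₀=4, f₁=11.246914, f₂=26.395062, f₃=53, f₄=95.209877, f₅=157.765432, f₆=246.
(h/3)·[f₀ + 4f₁ + 2f₂ + 4f₃ + 2f₄ + 4f₅ + f₆] = 0.111111·(1381.259259) = 153.4733.

153.4733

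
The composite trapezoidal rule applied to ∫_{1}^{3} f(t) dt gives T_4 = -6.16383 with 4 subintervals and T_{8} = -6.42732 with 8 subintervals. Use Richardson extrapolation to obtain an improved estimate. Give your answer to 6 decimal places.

-6.515150

R = (4·T_{8} − T_4) / 3 = (4·(-6.42732) − (-6.16383))/3 = (-19.54545)/3 = -6.515150.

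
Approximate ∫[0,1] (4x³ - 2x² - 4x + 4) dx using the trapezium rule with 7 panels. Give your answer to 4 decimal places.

2.3469

h = (1 − 0)/7 = 0.142857.
Nodes x₀,…,x₇ = 0, 0.142857, 0.285714, 0.428571, 0.571429, 0.714286, 0.857143, 1.
f(x) = 4x³ - 2x² - 4x + 4: f₀=4, f₁=3.399417, f₂=2.787172, f₃=2.233236, f₄=1.807580, f₅=1.580175, f₆=1.620991, f₇=2.
(h/2)·[f₀ + 2f₁ + 2f₂ + 2f₃ + 2f₄ + 2f₅ + 2f₆ + f₇] = 0.071429·(32.857143) = 2.3469.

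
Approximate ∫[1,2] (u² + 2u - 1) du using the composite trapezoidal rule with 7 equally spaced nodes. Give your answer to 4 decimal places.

h = (2 − 1)/6 = 0.166667.
Nodes u₀,…,u₆ = 1, 1.166667, 1.333333, 1.5, 1.666667, 1.833333, 2.
f(u) = u² + 2u - 1: f₀=2, f₁=2.694444, f₂=3.444444, f₃=4.25, f₄=5.111111, f₅=6.027778, f₆=7.
(h/2)·[f₀ + 2f₁ + 2f₂ + 2f₃ + 2f₄ + 2f₅ + f₆] = 0.083333·(52.055556) = 4.3380.

4.3380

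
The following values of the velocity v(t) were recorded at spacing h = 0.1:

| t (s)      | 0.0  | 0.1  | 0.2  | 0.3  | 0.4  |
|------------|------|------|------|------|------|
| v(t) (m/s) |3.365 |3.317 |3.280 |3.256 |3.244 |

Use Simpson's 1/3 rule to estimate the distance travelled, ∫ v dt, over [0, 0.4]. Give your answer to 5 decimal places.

h = 0.1, n = 4.
(h/3)·[y₀ + 4y₁ + 2y₂ + 4y₃ + y₄] = 0.033333·(39.461) = 1.31537.

1.31537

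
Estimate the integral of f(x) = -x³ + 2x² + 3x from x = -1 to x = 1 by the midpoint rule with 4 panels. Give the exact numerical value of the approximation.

1.25

h = (1 − (-1))/4 = 0.5.
Midpoints m₁,…,m₄ = -0.75, -0.25, 0.25, 0.75.
f(m₁)=-0.703125, f(m₂)=-0.609375, f(m₃)=0.859375, f(m₄)=2.953125.
h·[f(m₁) + f(m₂) + f(m₃) + f(m₄)] = 0.5·(2.5) = 1.25.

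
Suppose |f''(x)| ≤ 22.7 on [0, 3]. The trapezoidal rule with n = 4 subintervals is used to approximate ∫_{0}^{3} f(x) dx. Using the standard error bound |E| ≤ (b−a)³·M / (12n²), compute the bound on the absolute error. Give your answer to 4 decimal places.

|E| ≤ (3)³·22.7 / (12·4²) = 612.9/192 = 3.1922.

3.1922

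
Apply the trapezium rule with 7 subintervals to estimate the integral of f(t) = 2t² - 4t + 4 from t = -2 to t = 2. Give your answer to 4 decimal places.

h = (2 − (-2))/7 = 0.571429.
Nodes t₀,…,t₇ = -2, -1.428571, -0.857143, -0.285714, 0.285714, 0.857143, 1.428571, 2.
f(t) = 2t² - 4t + 4: f₀=20, f₁=13.795918, f₂=8.897959, f₃=5.306122, f₄=3.020408, f₅=2.040816, f₆=2.367347, f₇=4.
(h/2)·[f₀ + 2f₁ + 2f₂ + 2f₃ + 2f₄ + 2f₅ + 2f₆ + f₇] = 0.285714·(94.857143) = 27.1020.

27.1020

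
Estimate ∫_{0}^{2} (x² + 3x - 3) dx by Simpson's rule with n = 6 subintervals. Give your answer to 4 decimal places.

h = (2 − 0)/6 = 0.333333.
Nodes x₀,…,x₆ = 0, 0.333333, 0.666667, 1, 1.333333, 1.666667, 2.
f(x) = x² + 3x - 3: f₀=-3, f₁=-1.888889, f₂=-0.555556, f₃=1, f₄=2.777778, f₅=4.777778, f₆=7.
(h/3)·[f₀ + 4f₁ + 2f₂ + 4f₃ + 2f₄ + 4f₅ + f₆] = 0.111111·(24) = 2.6667.

2.6667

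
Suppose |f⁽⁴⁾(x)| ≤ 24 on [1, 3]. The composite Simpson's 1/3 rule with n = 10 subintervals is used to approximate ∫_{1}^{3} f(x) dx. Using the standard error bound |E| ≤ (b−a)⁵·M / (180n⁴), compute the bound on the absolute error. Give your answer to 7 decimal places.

0.0004267

|E| ≤ (2)⁵·24 / (180·10⁴) = 768/1800000 = 0.0004267.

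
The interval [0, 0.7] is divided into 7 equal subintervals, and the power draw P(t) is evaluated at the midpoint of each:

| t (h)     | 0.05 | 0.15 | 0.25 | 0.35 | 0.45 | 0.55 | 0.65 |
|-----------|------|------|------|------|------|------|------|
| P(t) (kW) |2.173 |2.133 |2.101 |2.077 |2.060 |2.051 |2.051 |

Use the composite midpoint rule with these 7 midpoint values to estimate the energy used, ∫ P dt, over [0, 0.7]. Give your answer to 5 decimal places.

h = 0.1, n = 7.
h·[y(m₁) + y(m₂) + y(m₃) + y(m₄) + y(m₅) + y(m₆) + y(m₇)] = 0.1·(14.646) = 1.46460.

1.46460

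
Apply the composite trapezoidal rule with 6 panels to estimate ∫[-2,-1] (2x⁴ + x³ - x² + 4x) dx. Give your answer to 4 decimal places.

0.4208

h = (-1 − (-2))/6 = 0.166667.
Nodes x₀,…,x₆ = -2, -1.833333, -1.666667, -1.5, -1.333333, -1.166667, -1.
f(x) = 2x⁴ + x³ - x² + 4x: f₀=12, f₁=5.737654, f₂=1.358025, f₃=-1.5, f₄=-3.160494, f₅=-3.910494, f₆=-4.
(h/2)·[f₀ + 2f₁ + 2f₂ + 2f₃ + 2f₄ + 2f₅ + f₆] = 0.083333·(5.049383) = 0.4208.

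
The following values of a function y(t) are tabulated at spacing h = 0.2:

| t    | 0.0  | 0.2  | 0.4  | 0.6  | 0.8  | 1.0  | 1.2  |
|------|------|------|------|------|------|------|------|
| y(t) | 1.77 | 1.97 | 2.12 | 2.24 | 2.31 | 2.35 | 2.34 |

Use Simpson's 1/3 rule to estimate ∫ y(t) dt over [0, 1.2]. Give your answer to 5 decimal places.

2.61400

h = 0.2, n = 6.
(h/3)·[y₀ + 4y₁ + 2y₂ + 4y₃ + 2y₄ + 4y₅ + y₆] = 0.066667·(39.21) = 2.61400.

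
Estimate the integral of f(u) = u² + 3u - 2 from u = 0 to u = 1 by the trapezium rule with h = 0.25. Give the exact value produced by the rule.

-0.15625

h = (1 − 0)/4 = 0.25.
Nodes u₀,…,u₄ = 0, 0.25, 0.5, 0.75, 1.
f(u) = u² + 3u - 2: f₀=-2, f₁=-1.1875, f₂=-0.25, f₃=0.8125, f₄=2.
(h/2)·[f₀ + 2f₁ + 2f₂ + 2f₃ + f₄] = 0.125·(-1.25) = -0.15625.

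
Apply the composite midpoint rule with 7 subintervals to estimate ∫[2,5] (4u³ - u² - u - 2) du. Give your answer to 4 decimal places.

551.6173

h = (5 − 2)/7 = 0.428571.
Midpoints m₁,…,m₇ = 2.214286, 2.642857, 3.071429, 3.5, 3.928571, 4.357143, 4.785714.
f(m₁)=34.309767, f(m₂)=62.210641, f(m₃)=101.394315, f(m₄)=153.75, f(m₅)=221.166910, f(m₆)=305.534257, f(m₇)=408.741254.
h·[f(m₁) + f(m₂) + f(m₃) + f(m₄) + f(m₅) + f(m₆) + f(m₇)] = 0.428571·(1287.107143) = 551.6173.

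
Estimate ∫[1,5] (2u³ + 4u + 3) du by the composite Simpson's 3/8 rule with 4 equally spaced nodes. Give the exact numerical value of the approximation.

372

h = (5 − 1)/3 = 1.333333.
Nodes u₀,…,u₃ = 1, 2.333333, 3.666667, 5.
f(u) = 2u³ + 4u + 3: f₀=9, f₁=37.740741, f₂=116.259259, f₃=273.
(3h/8)·[f₀ + 3f₁ + 3f₂ + f₃] = 0.5·(744) = 372.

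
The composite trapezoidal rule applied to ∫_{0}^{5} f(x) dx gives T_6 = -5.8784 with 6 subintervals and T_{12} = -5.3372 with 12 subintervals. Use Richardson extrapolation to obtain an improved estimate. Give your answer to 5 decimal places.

R = (4·T_{12} − T_6) / 3 = (4·(-5.3372) − (-5.8784))/3 = (-15.4704)/3 = -5.15680.

-5.15680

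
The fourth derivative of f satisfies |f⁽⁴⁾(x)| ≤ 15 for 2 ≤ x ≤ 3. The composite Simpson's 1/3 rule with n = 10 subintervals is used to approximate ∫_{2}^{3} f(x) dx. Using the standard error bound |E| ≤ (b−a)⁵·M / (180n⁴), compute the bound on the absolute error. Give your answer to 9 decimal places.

|E| ≤ (1)⁵·15 / (180·10⁴) = 15/1800000 = 0.000008333.

0.000008333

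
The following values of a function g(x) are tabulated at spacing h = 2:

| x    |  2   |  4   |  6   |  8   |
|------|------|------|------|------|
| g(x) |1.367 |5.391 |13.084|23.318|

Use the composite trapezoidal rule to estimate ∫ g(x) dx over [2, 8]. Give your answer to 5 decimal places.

61.63500

h = 2, n = 3.
(h/2)·[y₀ + 2y₁ + 2y₂ + y₃] = 1·(61.635) = 61.63500.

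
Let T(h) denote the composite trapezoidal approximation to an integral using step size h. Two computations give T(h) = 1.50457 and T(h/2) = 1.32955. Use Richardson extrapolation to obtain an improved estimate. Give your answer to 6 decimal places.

R = (4·T(h/2) − T(h)) / 3 = (4·1.32955 − 1.50457)/3 = (3.81363)/3 = 1.271210.

1.271210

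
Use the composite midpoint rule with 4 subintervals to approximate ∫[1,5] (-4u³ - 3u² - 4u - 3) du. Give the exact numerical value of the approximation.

h = (5 − 1)/4 = 1.
Midpoints m₁,…,m₄ = 1.5, 2.5, 3.5, 4.5.
f(m₁)=-29.25, f(m₂)=-94.25, f(m₃)=-225.25, f(m₄)=-446.25.
h·[f(m₁) + f(m₂) + f(m₃) + f(m₄)] = 1·(-795) = -795.

-795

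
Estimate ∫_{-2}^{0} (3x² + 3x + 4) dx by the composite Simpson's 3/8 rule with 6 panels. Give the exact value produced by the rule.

10

h = (0 − (-2))/6 = 0.333333.
Nodes x₀,…,x₆ = -2, -1.666667, -1.333333, -1, -0.666667, -0.333333, 0.
f(x) = 3x² + 3x + 4: f₀=10, f₁=7.333333, f₂=5.333333, f₃=4, f₄=3.333333, f₅=3.333333, f₆=4.
(3h/8)·[f₀ + 3f₁ + 3f₂ + 2f₃ + 3f₄ + 3f₅ + f₆] = 0.125·(80) = 10.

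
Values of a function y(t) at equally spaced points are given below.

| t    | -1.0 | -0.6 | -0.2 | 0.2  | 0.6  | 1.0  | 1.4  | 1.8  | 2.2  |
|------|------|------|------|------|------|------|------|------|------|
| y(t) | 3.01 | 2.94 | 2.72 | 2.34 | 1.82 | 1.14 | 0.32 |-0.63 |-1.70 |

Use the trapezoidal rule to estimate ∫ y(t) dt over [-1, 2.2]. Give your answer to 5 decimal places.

4.52200

h = 0.4, n = 8.
(h/2)·[y₀ + 2y₁ + 2y₂ + 2y₃ + 2y₄ + 2y₅ + 2y₆ + 2y₇ + y₈] = 0.2·(22.61) = 4.52200.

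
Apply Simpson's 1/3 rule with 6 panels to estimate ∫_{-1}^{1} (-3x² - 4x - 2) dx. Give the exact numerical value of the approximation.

-6

h = (1 − (-1))/6 = 0.333333.
Nodes x₀,…,x₆ = -1, -0.666667, -0.333333, 0, 0.333333, 0.666667, 1.
f(x) = -3x² - 4x - 2: f₀=-1, f₁=-0.666667, f₂=-1, f₃=-2, f₄=-3.666667, f₅=-6, f₆=-9.
(h/3)·[f₀ + 4f₁ + 2f₂ + 4f₃ + 2f₄ + 4f₅ + f₆] = 0.111111·(-54) = -6.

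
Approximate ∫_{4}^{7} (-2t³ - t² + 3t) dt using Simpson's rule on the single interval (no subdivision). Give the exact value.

-1116

S = (b−a)/6 · [f(4) + 4f(5.5) + f(7)] = 0.5·[(-132) + 4·(-346.5) + (-714)] = -1116.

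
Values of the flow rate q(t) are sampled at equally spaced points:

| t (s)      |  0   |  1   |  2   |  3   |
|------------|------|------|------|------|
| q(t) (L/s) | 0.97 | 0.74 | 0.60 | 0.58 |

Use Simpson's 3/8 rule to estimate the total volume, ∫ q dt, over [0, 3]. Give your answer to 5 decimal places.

2.08875

h = 1, n = 3.
(3h/8)·[y₀ + 3y₁ + 3y₂ + y₃] = 0.375·(5.57) = 2.08875.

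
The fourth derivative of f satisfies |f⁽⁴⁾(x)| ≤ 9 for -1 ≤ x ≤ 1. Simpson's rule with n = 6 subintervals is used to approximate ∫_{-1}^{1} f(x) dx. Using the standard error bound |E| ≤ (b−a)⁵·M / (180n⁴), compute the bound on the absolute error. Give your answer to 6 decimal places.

0.001235

|E| ≤ (2)⁵·9 / (180·6⁴) = 288/233280 = 0.001235.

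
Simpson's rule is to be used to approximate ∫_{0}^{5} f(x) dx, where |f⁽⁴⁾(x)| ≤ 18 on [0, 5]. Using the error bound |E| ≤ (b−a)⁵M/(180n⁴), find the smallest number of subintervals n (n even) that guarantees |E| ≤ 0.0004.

Need 56250/(180n⁴) ≤ 0.0004.
n⁴ ≥ 56250/(180·0.0004) = 781250 ⇒ n ≥ 29.7302, so the smallest even n is 30. (n must be even for Simpson's rule.)

30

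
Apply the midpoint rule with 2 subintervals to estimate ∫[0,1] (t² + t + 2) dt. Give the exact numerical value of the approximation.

2.8125

h = (1 − 0)/2 = 0.5.
Midpoints m₁,…,m₂ = 0.25, 0.75.
f(m₁)=2.3125, f(m₂)=3.3125.
h·[f(m₁) + f(m₂)] = 0.5·(5.625) = 2.8125.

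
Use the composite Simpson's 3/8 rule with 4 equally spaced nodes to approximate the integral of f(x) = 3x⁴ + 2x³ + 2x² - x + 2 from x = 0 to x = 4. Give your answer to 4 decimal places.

h = (4 − 0)/3 = 1.333333.
Nodes x₀,…,x₃ = 0, 1.333333, 2.666667, 4.
f(x) = 3x⁴ + 2x³ + 2x² - x + 2: f₀=2, f₁=18.444444, f₂=203.185185, f₃=926.
(3h/8)·[f₀ + 3f₁ + 3f₂ + f₃] = 0.5·(1592.888889) = 796.4444.

796.4444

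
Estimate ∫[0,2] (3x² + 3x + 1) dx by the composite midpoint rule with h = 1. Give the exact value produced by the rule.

15.5

h = (2 − 0)/2 = 1.
Midpoints m₁,…,m₂ = 0.5, 1.5.
f(m₁)=3.25, f(m₂)=12.25.
h·[f(m₁) + f(m₂)] = 1·(15.5) = 15.5.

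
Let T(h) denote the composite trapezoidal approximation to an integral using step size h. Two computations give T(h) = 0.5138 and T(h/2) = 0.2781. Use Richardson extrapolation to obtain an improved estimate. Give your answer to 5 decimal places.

0.19953

R = (4·T(h/2) − T(h)) / 3 = (4·0.2781 − 0.5138)/3 = (0.5986)/3 = 0.19953.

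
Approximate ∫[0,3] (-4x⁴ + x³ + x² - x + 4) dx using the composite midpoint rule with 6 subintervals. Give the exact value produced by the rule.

h = (3 − 0)/6 = 0.5.
Midpoints m₁,…,m₆ = 0.25, 0.75, 1.25, 1.75, 2.25, 2.75.
f(m₁)=3.8125, f(m₂)=2.96875, f(m₃)=-3.5, f(m₄)=-26.84375, f(m₅)=-84.3125, f(m₆)=-199.15625.
h·[f(m₁) + f(m₂) + f(m₃) + f(m₄) + f(m₅) + f(m₆)] = 0.5·(-307.03125) = -153.515625.

-153.515625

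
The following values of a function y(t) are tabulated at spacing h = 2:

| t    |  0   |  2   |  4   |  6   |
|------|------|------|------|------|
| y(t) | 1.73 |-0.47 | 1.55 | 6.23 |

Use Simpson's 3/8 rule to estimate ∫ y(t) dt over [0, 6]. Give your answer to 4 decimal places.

8.4000

h = 2, n = 3.
(3h/8)·[y₀ + 3y₁ + 3y₂ + y₃] = 0.75·(11.20) = 8.4000.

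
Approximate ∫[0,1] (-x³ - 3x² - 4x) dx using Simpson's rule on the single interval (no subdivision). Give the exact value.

-3.25

S = (b−a)/6 · [f(0) + 4f(0.5) + f(1)] = 0.166667·[0 + 4·(-2.875) + (-8)] = -3.25.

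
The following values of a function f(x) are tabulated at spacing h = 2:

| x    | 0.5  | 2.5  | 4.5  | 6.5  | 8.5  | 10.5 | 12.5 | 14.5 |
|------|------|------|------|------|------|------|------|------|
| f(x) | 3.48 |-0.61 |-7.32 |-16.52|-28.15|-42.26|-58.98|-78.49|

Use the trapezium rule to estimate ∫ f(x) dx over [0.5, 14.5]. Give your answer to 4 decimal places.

-382.6900

h = 2, n = 7.
(h/2)·[y₀ + 2y₁ + 2y₂ + 2y₃ + 2y₄ + 2y₅ + 2y₆ + y₇] = 1·(-382.69) = -382.6900.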